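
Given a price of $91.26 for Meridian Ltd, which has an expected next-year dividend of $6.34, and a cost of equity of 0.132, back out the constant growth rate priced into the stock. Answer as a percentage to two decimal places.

From P₀ = D₁/(r − g), the implied growth is g = r − D₁/P₀.
g = 0.132 − 6.34/91.26 = 0.132 − 0.06947 = 0.06253

6.25%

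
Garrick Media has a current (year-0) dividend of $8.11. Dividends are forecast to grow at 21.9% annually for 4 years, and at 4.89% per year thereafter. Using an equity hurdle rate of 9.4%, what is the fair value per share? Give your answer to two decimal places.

Two-stage DDM. Project D₁…D_4 at 0.219, terminal growth 0.0489, discount at r = 0.094.
D_1 = 9.8861
D_2 = 12.0511
D_3 = 14.6903
D_4 = 17.9075
Terminal value at t=4: TV = D_5/(r−g) = 18.7832/(0.094−0.0489) = 416.4791
P₀ = 9.8861/(1+0.094)^1 + 12.0511/(1+0.094)^2 + 14.6903/(1+0.094)^3 + 17.9075/(1+0.094)^4 + 416.4791/(1+0.094)^4 = 333.5799

$333.58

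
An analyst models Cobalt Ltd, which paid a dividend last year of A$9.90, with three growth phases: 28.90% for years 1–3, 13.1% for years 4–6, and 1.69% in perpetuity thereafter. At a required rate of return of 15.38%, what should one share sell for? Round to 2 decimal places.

A$173.59

Three-stage DDM. Project D₁…D_6; terminal Gordon value at t=6 with g = 0.0169; discount at r = 0.1538.
D_1 = 12.7611
D_2 = 16.4491
D_3 = 21.2028
D_4 = 23.9804
D_5 = 27.1218
D_6 = 30.6748
TV_6 = 31.1932/(0.1538−0.0169) = 227.8539
P₀ = Σ Dₜ/(1+r)ᵗ + TV_6/(1+r)^6 = 173.5935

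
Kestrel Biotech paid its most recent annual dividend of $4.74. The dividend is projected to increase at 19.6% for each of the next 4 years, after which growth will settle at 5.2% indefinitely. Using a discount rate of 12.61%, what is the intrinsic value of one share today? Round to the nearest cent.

$107.71

Two-stage DDM. Project D₁…D_4 at 0.196, terminal growth 0.052, discount at r = 0.1261.
D_1 = 5.6690
D_2 = 6.7802
D_3 = 8.1091
D_4 = 9.6985
Terminal value at t=4: TV = D_5/(r−g) = 10.2028/(0.1261−0.052) = 137.6894
P₀ = 5.6690/(1+0.1261)^1 + 6.7802/(1+0.1261)^2 + 8.1091/(1+0.1261)^3 + 9.6985/(1+0.1261)^4 + 137.6894/(1+0.1261)^4 = 107.7141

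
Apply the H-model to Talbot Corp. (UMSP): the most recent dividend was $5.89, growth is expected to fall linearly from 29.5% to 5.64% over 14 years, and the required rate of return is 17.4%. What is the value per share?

$136.56

H-model: P₀ = D₀[(1+g_L) + H(g_S−g_L)]/(r−g_L), with H = 14/2 = 7.
P₀ = 5.89 × [(1+0.0564) + 7×(0.295−0.0564)] / (0.174−0.0564)
   = 5.89 × 2.7266 / 0.1176 = 136.5619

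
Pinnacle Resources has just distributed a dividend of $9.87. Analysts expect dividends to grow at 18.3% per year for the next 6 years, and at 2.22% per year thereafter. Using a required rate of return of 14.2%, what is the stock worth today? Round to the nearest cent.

Two-stage DDM. Project D₁…D_6 at 0.183, terminal growth 0.0222, discount at r = 0.142.
D_1 = 11.6762
D_2 = 13.8130
D_3 = 16.3407
D_4 = 19.3311
D_5 = 22.8687
D_6 = 27.0536
Terminal value at t=6: TV = D_7/(r−g) = 27.6542/(0.142−0.0222) = 230.8366
P₀ = 11.6762/(1+0.142)^1 + 13.8130/(1+0.142)^2 + 16.3407/(1+0.142)^3 + 19.3311/(1+0.142)^4 + 22.8687/(1+0.142)^5 + 27.0536/(1+0.142)^6 + 230.8366/(1+0.142)^6 = 171.1888

$171.19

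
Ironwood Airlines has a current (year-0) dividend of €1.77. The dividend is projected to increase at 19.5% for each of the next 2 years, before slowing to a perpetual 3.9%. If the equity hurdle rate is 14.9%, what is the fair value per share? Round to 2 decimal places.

Two-stage DDM. Project D₁…D_2 at 0.195, terminal growth 0.039, discount at r = 0.149.
D_1 = 2.1152
D_2 = 2.5276
Terminal value at t=2: TV = D_3/(r−g) = 2.6262/(0.149−0.039) = 23.8744
P₀ = 2.1152/(1+0.149)^1 + 2.5276/(1+0.149)^2 + 23.8744/(1+0.149)^2 = 21.8393

€21.84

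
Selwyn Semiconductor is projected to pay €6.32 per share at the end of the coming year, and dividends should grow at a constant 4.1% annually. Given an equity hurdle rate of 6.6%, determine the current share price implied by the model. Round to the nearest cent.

Gordon growth model: P₀ = D₁/(r − g), with D₁ = 6.32 given directly.
P₀ = 6.3200 / (0.066 − 0.041) = 6.3200 / 0.025 = 252.8000

€252.80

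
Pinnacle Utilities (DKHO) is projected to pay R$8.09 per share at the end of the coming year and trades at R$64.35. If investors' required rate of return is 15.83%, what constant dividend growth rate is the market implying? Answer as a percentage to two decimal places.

From P₀ = D₁/(r − g), the implied growth is g = r − D₁/P₀.
g = 0.1583 − 8.09/64.35 = 0.1583 − 0.12572 = 0.03258

3.26%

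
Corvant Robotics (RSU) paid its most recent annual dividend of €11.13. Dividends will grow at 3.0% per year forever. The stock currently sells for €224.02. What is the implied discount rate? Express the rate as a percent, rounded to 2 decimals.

Rearranging the constant-growth DDM: r = D₁/P₀ + g.
D₁ = 11.13 × (1 + 0.03) = 11.4639.
r = 11.4639 / 224.02 + 0.03 = 0.05117 + 0.03 = 0.08117

8.12%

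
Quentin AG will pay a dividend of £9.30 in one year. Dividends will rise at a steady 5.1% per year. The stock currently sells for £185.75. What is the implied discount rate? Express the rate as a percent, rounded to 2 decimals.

Rearranging the constant-growth DDM: r = D₁/P₀ + g.
r = 9.3000 / 185.75 + 0.051 = 0.05007 + 0.051 = 0.10107

10.11%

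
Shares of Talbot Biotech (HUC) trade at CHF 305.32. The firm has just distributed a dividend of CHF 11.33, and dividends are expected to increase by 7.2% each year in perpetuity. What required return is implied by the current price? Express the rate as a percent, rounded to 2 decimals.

11.18%

Rearranging the constant-growth DDM: r = D₁/P₀ + g.
D₁ = 11.33 × (1 + 0.072) = 12.1458.
r = 12.1458 / 305.32 + 0.072 = 0.03978 + 0.072 = 0.11178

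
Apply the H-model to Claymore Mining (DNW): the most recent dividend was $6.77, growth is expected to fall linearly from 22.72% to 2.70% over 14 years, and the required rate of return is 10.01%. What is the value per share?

H-model: P₀ = D₀[(1+g_L) + H(g_S−g_L)]/(r−g_L), with H = 14/2 = 7.
P₀ = 6.77 × [(1+0.027) + 7×(0.2272−0.027)] / (0.1001−0.027)
   = 6.77 × 2.4284 / 0.0731 = 224.9011

$224.90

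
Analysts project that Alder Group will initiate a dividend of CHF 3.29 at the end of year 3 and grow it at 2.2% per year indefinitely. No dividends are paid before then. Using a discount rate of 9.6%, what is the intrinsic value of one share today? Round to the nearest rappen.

Deferred-dividend DDM. At t=2 the remaining stream is a growing perpetuity with first payment D_3 = 3.29.
V_2 = D_3/(r−g) = 3.29/(0.096−0.022) = 44.4595
P₀ = V_2/(1+r)^2 = 44.4595/(1+0.096)^2 = 37.0120

CHF 37.01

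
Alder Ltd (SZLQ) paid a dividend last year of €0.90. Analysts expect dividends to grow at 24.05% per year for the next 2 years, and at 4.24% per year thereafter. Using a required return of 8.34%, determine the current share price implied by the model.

Two-stage DDM. Project D₁…D_2 at 0.2405, terminal growth 0.0424, discount at r = 0.0834.
D_1 = 1.1164
D_2 = 1.3850
Terminal value at t=2: TV = D_3/(r−g) = 1.4437/(0.0834−0.0424) = 35.2117
P₀ = 1.1164/(1+0.0834)^1 + 1.3850/(1+0.0834)^2 + 35.2117/(1+0.0834)^2 = 32.2096

€32.21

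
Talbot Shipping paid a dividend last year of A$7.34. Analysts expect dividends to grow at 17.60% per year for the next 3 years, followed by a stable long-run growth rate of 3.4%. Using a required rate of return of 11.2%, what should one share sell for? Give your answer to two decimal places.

A$139.74

Two-stage DDM. Project D₁…D_3 at 0.176, terminal growth 0.034, discount at r = 0.112.
D_1 = 8.6318
D_2 = 10.1510
D_3 = 11.9376
Terminal value at t=3: TV = D_4/(r−g) = 12.3435/(0.112−0.034) = 158.2501
P₀ = 8.6318/(1+0.112)^1 + 10.1510/(1+0.112)^2 + 11.9376/(1+0.112)^3 + 158.2501/(1+0.112)^3 = 139.7412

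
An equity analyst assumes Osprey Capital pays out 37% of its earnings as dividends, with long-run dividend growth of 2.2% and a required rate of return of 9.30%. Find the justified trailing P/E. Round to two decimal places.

Justified trailing P/E = b(1+g)/(r−g) = 0.37×(1+0.022)/(0.093−0.022) = 5.3259

5.33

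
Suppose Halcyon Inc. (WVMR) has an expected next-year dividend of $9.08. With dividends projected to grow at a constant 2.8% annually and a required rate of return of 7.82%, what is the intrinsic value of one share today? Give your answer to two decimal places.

Gordon growth model: P₀ = D₁/(r − g), with D₁ = 9.08 given directly.
P₀ = 9.0800 / (0.0782 − 0.028) = 9.0800 / 0.0502 = 180.8765

$180.88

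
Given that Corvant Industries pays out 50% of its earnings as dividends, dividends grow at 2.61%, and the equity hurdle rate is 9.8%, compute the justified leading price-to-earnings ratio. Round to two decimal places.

Justified leading P/E = b/(r−g) = 0.50/(0.098−0.0261) = 6.9541

6.95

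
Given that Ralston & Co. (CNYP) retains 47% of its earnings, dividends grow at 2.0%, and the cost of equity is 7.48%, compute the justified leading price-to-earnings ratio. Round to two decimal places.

9.67

Payout ratio b = 1 − 0.47 = 0.53.
Justified leading P/E = b/(r−g) = 0.53/(0.0748−0.02) = 9.6715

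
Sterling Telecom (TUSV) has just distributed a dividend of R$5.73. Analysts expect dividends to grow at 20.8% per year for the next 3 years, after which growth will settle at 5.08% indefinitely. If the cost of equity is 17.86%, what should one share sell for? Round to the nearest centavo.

R$68.79

Two-stage DDM. Project D₁…D_3 at 0.208, terminal growth 0.0508, discount at r = 0.1786.
D_1 = 6.9218
D_2 = 8.3616
D_3 = 10.1008
Terminal value at t=3: TV = D_4/(r−g) = 10.6139/(0.1786−0.0508) = 83.0510
P₀ = 6.9218/(1+0.1786)^1 + 8.3616/(1+0.1786)^2 + 10.1008/(1+0.1786)^3 + 83.0510/(1+0.1786)^3 = 68.7897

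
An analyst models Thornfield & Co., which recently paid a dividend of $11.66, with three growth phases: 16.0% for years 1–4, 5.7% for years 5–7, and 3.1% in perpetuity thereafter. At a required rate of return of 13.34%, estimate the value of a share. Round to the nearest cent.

Three-stage DDM. Project D₁…D_7; terminal Gordon value at t=7 with g = 0.031; discount at r = 0.1334.
D_1 = 13.5256
D_2 = 15.6897
D_3 = 18.2000
D_4 = 21.1121
D_5 = 22.3154
D_6 = 23.5874
D_7 = 24.9319
TV_7 = 25.7048/(0.1334−0.031) = 251.0234
P₀ = Σ Dₜ/(1+r)ᵗ + TV_7/(1+r)^7 = 187.3566

$187.36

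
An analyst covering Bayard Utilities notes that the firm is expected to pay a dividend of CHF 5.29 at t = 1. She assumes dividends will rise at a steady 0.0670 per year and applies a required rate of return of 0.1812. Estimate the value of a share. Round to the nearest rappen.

CHF 46.32

Gordon growth model: P₀ = D₁/(r − g), with D₁ = 5.29 given directly.
P₀ = 5.2900 / (0.1812 − 0.067) = 5.2900 / 0.1142 = 46.3222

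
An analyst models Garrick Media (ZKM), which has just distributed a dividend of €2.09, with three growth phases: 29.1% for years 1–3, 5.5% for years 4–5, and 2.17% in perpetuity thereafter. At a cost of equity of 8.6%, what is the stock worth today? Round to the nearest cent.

Three-stage DDM. Project D₁…D_5; terminal Gordon value at t=5 with g = 0.0217; discount at r = 0.086.
D_1 = 2.6982
D_2 = 3.4834
D_3 = 4.4970
D_4 = 4.7444
D_5 = 5.0053
TV_5 = 5.1139/(0.086−0.0217) = 79.5321
P₀ = Σ Dₜ/(1+r)ᵗ + TV_5/(1+r)^5 = 68.3227

€68.32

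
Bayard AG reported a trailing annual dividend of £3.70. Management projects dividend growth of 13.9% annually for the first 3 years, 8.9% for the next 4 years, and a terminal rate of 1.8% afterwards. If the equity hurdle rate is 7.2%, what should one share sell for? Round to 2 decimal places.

Three-stage DDM. Project D₁…D_7; terminal Gordon value at t=7 with g = 0.018; discount at r = 0.072.
D_1 = 4.2143
D_2 = 4.8001
D_3 = 5.4673
D_4 = 5.9539
D_5 = 6.4838
D_6 = 7.0608
D_7 = 7.6893
TV_7 = 7.8277/(0.072−0.018) = 144.9567
P₀ = Σ Dₜ/(1+r)ᵗ + TV_7/(1+r)^7 = 120.1127

£120.11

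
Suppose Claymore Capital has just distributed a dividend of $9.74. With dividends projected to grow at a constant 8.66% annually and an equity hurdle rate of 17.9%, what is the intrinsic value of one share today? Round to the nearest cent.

Gordon growth model: P₀ = D₁/(r − g). D₁ = 9.74 × (1 + 0.0866) = 10.5835.
P₀ = 10.5835 / (0.179 − 0.0866) = 10.5835 / 0.0924 = 114.5399

$114.54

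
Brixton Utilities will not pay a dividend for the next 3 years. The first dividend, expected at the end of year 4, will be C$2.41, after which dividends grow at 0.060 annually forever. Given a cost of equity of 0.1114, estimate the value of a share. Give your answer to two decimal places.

C$34.15

Deferred-dividend DDM. At t=3 the remaining stream is a growing perpetuity with first payment D_4 = 2.41.
V_3 = D_4/(r−g) = 2.41/(0.1114−0.06) = 46.8872
P₀ = V_3/(1+r)^3 = 46.8872/(1+0.1114)^3 = 34.1541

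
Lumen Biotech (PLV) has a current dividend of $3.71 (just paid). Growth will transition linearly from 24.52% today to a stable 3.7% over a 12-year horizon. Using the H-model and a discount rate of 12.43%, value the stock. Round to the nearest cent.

H-model: P₀ = D₀[(1+g_L) + H(g_S−g_L)]/(r−g_L), with H = 12/2 = 6.
P₀ = 3.71 × [(1+0.037) + 6×(0.2452−0.037)] / (0.1243−0.037)
   = 3.71 × 2.2862 / 0.0873 = 97.1570

$97.16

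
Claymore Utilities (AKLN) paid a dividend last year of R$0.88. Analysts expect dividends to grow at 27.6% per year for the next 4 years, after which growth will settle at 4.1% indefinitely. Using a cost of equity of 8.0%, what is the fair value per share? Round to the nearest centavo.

Two-stage DDM. Project D₁…D_4 at 0.276, terminal growth 0.041, discount at r = 0.08.
D_1 = 1.1229
D_2 = 1.4328
D_3 = 1.8282
D_4 = 2.3328
Terminal value at t=4: TV = D_5/(r−g) = 2.4285/(0.08−0.041) = 62.2689
P₀ = 1.1229/(1+0.08)^1 + 1.4328/(1+0.08)^2 + 1.8282/(1+0.08)^3 + 2.3328/(1+0.08)^4 + 62.2689/(1+0.08)^4 = 51.2037

R$51.20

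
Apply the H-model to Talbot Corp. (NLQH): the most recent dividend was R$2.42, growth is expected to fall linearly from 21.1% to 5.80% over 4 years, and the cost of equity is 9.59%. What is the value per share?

R$87.09

H-model: P₀ = D₀[(1+g_L) + H(g_S−g_L)]/(r−g_L), with H = 4/2 = 2.
P₀ = 2.42 × [(1+0.058) + 2×(0.211−0.058)] / (0.0959−0.058)
   = 2.42 × 1.3640 / 0.0379 = 87.0945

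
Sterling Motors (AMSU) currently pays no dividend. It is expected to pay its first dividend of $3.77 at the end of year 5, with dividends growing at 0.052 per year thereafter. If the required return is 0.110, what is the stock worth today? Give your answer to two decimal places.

$42.82

Deferred-dividend DDM. At t=4 the remaining stream is a growing perpetuity with first payment D_5 = 3.77.
V_4 = D_5/(r−g) = 3.77/(0.11−0.052) = 65.0000
P₀ = V_4/(1+r)^4 = 65.0000/(1+0.11)^4 = 42.8175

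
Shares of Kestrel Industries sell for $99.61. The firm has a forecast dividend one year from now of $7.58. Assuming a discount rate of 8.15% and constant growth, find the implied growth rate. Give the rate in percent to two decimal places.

0.54%

From P₀ = D₁/(r − g), the implied growth is g = r − D₁/P₀.
g = 0.0815 − 7.58/99.61 = 0.0815 − 0.07610 = 0.00540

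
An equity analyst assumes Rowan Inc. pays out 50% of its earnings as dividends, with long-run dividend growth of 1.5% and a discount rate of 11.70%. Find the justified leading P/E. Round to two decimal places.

4.90

Justified leading P/E = b/(r−g) = 0.50/(0.117−0.015) = 4.9020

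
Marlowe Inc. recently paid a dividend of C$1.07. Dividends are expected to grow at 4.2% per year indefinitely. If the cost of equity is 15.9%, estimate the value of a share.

C$9.53

Gordon growth model: P₀ = D₁/(r − g). D₁ = 1.07 × (1 + 0.042) = 1.1149.
P₀ = 1.1149 / (0.159 − 0.042) = 1.1149 / 0.117 = 9.5294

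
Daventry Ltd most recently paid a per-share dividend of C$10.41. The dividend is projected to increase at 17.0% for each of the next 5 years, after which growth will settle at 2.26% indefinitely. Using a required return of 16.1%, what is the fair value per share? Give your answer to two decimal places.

C$133.22

Two-stage DDM. Project D₁…D_5 at 0.17, terminal growth 0.0226, discount at r = 0.161.
D_1 = 12.1797
D_2 = 14.2502
D_3 = 16.6728
D_4 = 19.5072
D_5 = 22.8234
Terminal value at t=5: TV = D_6/(r−g) = 23.3392/(0.161−0.0226) = 168.6358
P₀ = 12.1797/(1+0.161)^1 + 14.2502/(1+0.161)^2 + 16.6728/(1+0.161)^3 + 19.5072/(1+0.161)^4 + 22.8234/(1+0.161)^5 + 168.6358/(1+0.161)^5 = 133.2176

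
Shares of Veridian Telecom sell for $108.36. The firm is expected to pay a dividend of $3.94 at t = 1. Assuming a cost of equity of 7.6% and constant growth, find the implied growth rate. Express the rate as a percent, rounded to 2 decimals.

3.96%

From P₀ = D₁/(r − g), the implied growth is g = r − D₁/P₀.
g = 0.076 − 3.94/108.36 = 0.076 − 0.03636 = 0.03964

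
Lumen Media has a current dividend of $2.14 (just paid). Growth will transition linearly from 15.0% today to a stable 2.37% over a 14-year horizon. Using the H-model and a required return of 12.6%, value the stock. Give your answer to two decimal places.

H-model: P₀ = D₀[(1+g_L) + H(g_S−g_L)]/(r−g_L), with H = 14/2 = 7.
P₀ = 2.14 × [(1+0.0237) + 7×(0.15−0.0237)] / (0.126−0.0237)
   = 2.14 × 1.9078 / 0.1023 = 39.9090

$39.91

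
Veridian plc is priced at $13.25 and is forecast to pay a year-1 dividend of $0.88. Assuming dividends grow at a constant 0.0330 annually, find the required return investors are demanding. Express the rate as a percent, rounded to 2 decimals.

9.94%

Rearranging the constant-growth DDM: r = D₁/P₀ + g.
r = 0.8800 / 13.25 + 0.033 = 0.06642 + 0.033 = 0.09942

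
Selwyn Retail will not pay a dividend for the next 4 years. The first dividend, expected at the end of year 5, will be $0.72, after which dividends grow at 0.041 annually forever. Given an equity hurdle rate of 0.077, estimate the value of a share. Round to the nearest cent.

Deferred-dividend DDM. At t=4 the remaining stream is a growing perpetuity with first payment D_5 = 0.72.
V_4 = D_5/(r−g) = 0.72/(0.077−0.041) = 20.0000
P₀ = V_4/(1+r)^4 = 20.0000/(1+0.077)^4 = 14.8651

$14.87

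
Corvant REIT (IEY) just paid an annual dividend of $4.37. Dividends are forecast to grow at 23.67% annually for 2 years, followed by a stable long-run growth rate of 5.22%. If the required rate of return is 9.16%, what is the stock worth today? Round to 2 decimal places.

Two-stage DDM. Project D₁…D_2 at 0.2367, terminal growth 0.0522, discount at r = 0.0916.
D_1 = 5.4044
D_2 = 6.6836
Terminal value at t=2: TV = D_3/(r−g) = 7.0325/(0.0916−0.0522) = 178.4893
P₀ = 5.4044/(1+0.0916)^1 + 6.6836/(1+0.0916)^2 + 178.4893/(1+0.0916)^2 = 160.3507

$160.35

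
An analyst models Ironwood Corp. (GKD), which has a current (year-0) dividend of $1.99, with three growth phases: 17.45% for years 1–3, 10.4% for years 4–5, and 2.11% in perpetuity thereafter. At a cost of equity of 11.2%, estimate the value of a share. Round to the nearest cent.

$37.27

Three-stage DDM. Project D₁…D_5; terminal Gordon value at t=5 with g = 0.0211; discount at r = 0.112.
D_1 = 2.3373
D_2 = 2.7451
D_3 = 3.2241
D_4 = 3.5594
D_5 = 3.9296
TV_5 = 4.0125/(0.112−0.0211) = 44.1423
P₀ = Σ Dₜ/(1+r)ᵗ + TV_5/(1+r)^5 = 37.2672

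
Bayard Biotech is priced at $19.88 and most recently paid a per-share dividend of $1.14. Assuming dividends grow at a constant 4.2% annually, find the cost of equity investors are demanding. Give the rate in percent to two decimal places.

Rearranging the constant-growth DDM: r = D₁/P₀ + g.
D₁ = 1.14 × (1 + 0.042) = 1.1879.
r = 1.1879 / 19.88 + 0.042 = 0.05975 + 0.042 = 0.10175

10.18%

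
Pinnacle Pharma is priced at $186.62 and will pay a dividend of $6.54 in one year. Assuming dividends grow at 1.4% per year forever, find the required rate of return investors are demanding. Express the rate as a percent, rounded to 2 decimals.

Rearranging the constant-growth DDM: r = D₁/P₀ + g.
r = 6.5400 / 186.62 + 0.014 = 0.03504 + 0.014 = 0.04904

4.90%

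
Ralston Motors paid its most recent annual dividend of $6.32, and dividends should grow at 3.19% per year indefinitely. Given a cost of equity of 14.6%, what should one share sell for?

$57.16

Gordon growth model: P₀ = D₁/(r − g). D₁ = 6.32 × (1 + 0.0319) = 6.5216.
P₀ = 6.5216 / (0.146 − 0.0319) = 6.5216 / 0.1141 = 57.1570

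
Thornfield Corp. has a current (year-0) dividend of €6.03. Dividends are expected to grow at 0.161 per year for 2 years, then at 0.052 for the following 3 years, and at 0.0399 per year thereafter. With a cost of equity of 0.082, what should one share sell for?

€190.72

Three-stage DDM. Project D₁…D_5; terminal Gordon value at t=5 with g = 0.0399; discount at r = 0.082.
D_1 = 7.0008
D_2 = 8.1280
D_3 = 8.5506
D_4 = 8.9952
D_5 = 9.4630
TV_5 = 9.8406/(0.082−0.0399) = 233.7429
P₀ = Σ Dₜ/(1+r)ᵗ + TV_5/(1+r)^5 = 190.7239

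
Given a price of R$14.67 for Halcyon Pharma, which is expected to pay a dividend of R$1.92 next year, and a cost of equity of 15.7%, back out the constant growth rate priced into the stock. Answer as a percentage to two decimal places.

2.61%

From P₀ = D₁/(r − g), the implied growth is g = r − D₁/P₀.
g = 0.157 − 1.92/14.67 = 0.157 − 0.13088 = 0.02612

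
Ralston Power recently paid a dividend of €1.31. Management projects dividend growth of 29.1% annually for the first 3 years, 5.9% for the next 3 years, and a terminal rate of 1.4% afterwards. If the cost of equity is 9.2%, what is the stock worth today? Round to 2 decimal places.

Three-stage DDM. Project D₁…D_6; terminal Gordon value at t=6 with g = 0.014; discount at r = 0.092.
D_1 = 1.6912
D_2 = 2.1834
D_3 = 2.8187
D_4 = 2.9850
D_5 = 3.1611
D_6 = 3.3476
TV_6 = 3.3945/(0.092−0.014) = 43.5192
P₀ = Σ Dₜ/(1+r)ᵗ + TV_6/(1+r)^6 = 37.3188

€37.32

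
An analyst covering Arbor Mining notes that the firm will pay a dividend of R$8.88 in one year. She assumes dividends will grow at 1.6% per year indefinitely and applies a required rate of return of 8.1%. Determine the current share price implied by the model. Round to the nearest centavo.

R$136.62

Gordon growth model: P₀ = D₁/(r − g), with D₁ = 8.88 given directly.
P₀ = 8.8800 / (0.081 − 0.016) = 8.8800 / 0.065 = 136.6154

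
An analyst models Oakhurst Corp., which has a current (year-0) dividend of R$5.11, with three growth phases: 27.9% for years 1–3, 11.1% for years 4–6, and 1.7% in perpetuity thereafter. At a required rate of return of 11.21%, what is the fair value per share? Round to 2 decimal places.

Three-stage DDM. Project D₁…D_6; terminal Gordon value at t=6 with g = 0.017; discount at r = 0.1121.
D_1 = 6.5357
D_2 = 8.3591
D_3 = 10.6913
D_4 = 11.8781
D_5 = 13.1966
D_6 = 14.6614
TV_6 = 14.9106/(0.1121−0.017) = 156.7888
P₀ = Σ Dₜ/(1+r)ᵗ + TV_6/(1+r)^6 = 126.5630

R$126.56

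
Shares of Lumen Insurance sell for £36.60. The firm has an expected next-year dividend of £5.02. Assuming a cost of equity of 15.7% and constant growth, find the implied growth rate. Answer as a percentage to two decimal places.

1.98%

From P₀ = D₁/(r − g), the implied growth is g = r − D₁/P₀.
g = 0.157 − 5.02/36.60 = 0.157 − 0.13716 = 0.01984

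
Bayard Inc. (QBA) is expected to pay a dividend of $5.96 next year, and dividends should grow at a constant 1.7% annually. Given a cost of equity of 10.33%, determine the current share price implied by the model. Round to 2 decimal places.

$69.06

Gordon growth model: P₀ = D₁/(r − g), with D₁ = 5.96 given directly.
P₀ = 5.9600 / (0.1033 − 0.017) = 5.9600 / 0.0863 = 69.0614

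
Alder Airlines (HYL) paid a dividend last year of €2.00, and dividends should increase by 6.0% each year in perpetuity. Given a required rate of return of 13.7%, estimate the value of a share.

Gordon growth model: P₀ = D₁/(r − g). D₁ = 2.00 × (1 + 0.06) = 2.1200.
P₀ = 2.1200 / (0.137 − 0.06) = 2.1200 / 0.077 = 27.5325

€27.53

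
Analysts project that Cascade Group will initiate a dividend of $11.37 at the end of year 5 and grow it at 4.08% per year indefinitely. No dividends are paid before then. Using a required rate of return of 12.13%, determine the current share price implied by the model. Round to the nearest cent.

Deferred-dividend DDM. At t=4 the remaining stream is a growing perpetuity with first payment D_5 = 11.37.
V_4 = D_5/(r−g) = 11.37/(0.1213−0.0408) = 141.2422
P₀ = V_4/(1+r)^4 = 141.2422/(1+0.1213)^4 = 89.3464

$89.35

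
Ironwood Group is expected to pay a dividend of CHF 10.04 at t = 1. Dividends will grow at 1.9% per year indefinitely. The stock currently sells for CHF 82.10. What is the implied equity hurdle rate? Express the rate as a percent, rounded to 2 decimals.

Rearranging the constant-growth DDM: r = D₁/P₀ + g.
r = 10.0400 / 82.10 + 0.019 = 0.12229 + 0.019 = 0.14129

14.13%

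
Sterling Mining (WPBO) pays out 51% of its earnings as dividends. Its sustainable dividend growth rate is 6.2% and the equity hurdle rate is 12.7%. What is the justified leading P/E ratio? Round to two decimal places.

7.85

Justified leading P/E = b/(r−g) = 0.51/(0.127−0.062) = 7.8462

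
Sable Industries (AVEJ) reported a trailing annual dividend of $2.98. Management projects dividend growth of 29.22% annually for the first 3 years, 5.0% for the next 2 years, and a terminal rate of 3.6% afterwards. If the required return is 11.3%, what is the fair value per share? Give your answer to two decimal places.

$76.53

Three-stage DDM. Project D₁…D_5; terminal Gordon value at t=5 with g = 0.036; discount at r = 0.113.
D_1 = 3.8508
D_2 = 4.9759
D_3 = 6.4299
D_4 = 6.7514
D_5 = 7.0890
TV_5 = 7.3442/(0.113−0.036) = 95.3791
P₀ = Σ Dₜ/(1+r)ᵗ + TV_5/(1+r)^5 = 76.5345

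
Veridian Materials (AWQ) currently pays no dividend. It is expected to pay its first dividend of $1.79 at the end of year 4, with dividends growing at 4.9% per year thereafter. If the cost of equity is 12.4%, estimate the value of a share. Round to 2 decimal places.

Deferred-dividend DDM. At t=3 the remaining stream is a growing perpetuity with first payment D_4 = 1.79.
V_3 = D_4/(r−g) = 1.79/(0.124−0.049) = 23.8667
P₀ = V_3/(1+r)^3 = 23.8667/(1+0.124)^3 = 16.8071

$16.81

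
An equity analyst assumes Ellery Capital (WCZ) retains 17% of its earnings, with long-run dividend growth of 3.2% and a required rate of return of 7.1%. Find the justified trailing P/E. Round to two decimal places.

Payout ratio b = 1 − 0.17 = 0.83.
Justified trailing P/E = b(1+g)/(r−g) = 0.83×(1+0.032)/(0.071−0.032) = 21.9631

21.96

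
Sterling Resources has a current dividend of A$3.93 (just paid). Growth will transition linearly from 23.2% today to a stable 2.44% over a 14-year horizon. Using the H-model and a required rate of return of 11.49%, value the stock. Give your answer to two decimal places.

A$107.59

H-model: P₀ = D₀[(1+g_L) + H(g_S−g_L)]/(r−g_L), with H = 14/2 = 7.
P₀ = 3.93 × [(1+0.0244) + 7×(0.232−0.0244)] / (0.1149−0.0244)
   = 3.93 × 2.4776 / 0.0905 = 107.5908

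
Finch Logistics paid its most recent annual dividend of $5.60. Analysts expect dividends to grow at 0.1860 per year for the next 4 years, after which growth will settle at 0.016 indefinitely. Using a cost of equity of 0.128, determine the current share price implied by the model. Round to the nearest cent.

$87.51

Two-stage DDM. Project D₁…D_4 at 0.186, terminal growth 0.016, discount at r = 0.128.
D_1 = 6.6416
D_2 = 7.8769
D_3 = 9.3420
D_4 = 11.0797
Terminal value at t=4: TV = D_5/(r−g) = 11.2569/(0.128−0.016) = 100.5084
P₀ = 6.6416/(1+0.128)^1 + 7.8769/(1+0.128)^2 + 9.3420/(1+0.128)^3 + 11.0797/(1+0.128)^4 + 100.5084/(1+0.128)^4 = 87.5134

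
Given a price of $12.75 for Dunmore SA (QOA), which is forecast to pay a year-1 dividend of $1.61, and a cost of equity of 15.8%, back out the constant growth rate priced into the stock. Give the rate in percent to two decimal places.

3.17%

From P₀ = D₁/(r − g), the implied growth is g = r − D₁/P₀.
g = 0.158 − 1.61/12.75 = 0.158 − 0.12627 = 0.03173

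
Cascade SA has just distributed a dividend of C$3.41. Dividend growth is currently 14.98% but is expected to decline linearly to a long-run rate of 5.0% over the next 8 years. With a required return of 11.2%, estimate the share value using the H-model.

C$79.71

H-model: P₀ = D₀[(1+g_L) + H(g_S−g_L)]/(r−g_L), with H = 8/2 = 4.
P₀ = 3.41 × [(1+0.05) + 4×(0.1498−0.05)] / (0.112−0.05)
   = 3.41 × 1.4492 / 0.062 = 79.7060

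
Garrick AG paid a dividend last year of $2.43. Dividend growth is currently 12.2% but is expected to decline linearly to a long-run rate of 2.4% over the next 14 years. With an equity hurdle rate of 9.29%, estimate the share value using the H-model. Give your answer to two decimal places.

$60.31

H-model: P₀ = D₀[(1+g_L) + H(g_S−g_L)]/(r−g_L), with H = 14/2 = 7.
P₀ = 2.43 × [(1+0.024) + 7×(0.122−0.024)] / (0.0929−0.024)
   = 2.43 × 1.7100 / 0.0689 = 60.3091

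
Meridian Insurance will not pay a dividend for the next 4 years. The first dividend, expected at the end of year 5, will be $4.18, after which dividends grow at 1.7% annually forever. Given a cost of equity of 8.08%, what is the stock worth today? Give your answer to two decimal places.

Deferred-dividend DDM. At t=4 the remaining stream is a growing perpetuity with first payment D_5 = 4.18.
V_4 = D_5/(r−g) = 4.18/(0.0808−0.017) = 65.5172
P₀ = V_4/(1+r)^4 = 65.5172/(1+0.0808)^4 = 48.0147

$48.01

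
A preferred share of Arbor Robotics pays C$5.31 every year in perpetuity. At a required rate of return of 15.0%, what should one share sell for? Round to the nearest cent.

Zero-growth DDM (perpetuity): P₀ = D/r = 5.31 / 0.15 = 35.4000

C$35.40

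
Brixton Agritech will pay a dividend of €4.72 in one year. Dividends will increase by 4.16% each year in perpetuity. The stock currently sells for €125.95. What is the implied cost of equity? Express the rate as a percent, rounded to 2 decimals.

Rearranging the constant-growth DDM: r = D₁/P₀ + g.
r = 4.7200 / 125.95 + 0.0416 = 0.03748 + 0.0416 = 0.07908

7.91%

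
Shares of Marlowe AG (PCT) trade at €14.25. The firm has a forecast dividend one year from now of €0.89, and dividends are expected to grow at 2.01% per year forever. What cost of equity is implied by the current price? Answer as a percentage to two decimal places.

Rearranging the constant-growth DDM: r = D₁/P₀ + g.
r = 0.8900 / 14.25 + 0.0201 = 0.06246 + 0.0201 = 0.08256

8.26%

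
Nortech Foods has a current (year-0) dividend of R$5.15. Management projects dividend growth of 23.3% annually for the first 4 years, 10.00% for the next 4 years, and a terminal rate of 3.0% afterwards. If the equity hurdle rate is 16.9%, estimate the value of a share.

Three-stage DDM. Project D₁…D_8; terminal Gordon value at t=8 with g = 0.03; discount at r = 0.169.
D_1 = 6.3500
D_2 = 7.8295
D_3 = 9.6538
D_4 = 11.9031
D_5 = 13.0934
D_6 = 14.4027
D_7 = 15.8430
D_8 = 17.4273
TV_8 = 17.9501/(0.169−0.03) = 129.1376
P₀ = Σ Dₜ/(1+r)ᵗ + TV_8/(1+r)^8 = 82.5555

R$82.56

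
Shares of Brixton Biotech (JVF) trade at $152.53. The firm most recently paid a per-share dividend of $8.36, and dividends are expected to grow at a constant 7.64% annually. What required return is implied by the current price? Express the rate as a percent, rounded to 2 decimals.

13.54%

Rearranging the constant-growth DDM: r = D₁/P₀ + g.
D₁ = 8.36 × (1 + 0.0764) = 8.9987.
r = 8.9987 / 152.53 + 0.0764 = 0.05900 + 0.0764 = 0.13540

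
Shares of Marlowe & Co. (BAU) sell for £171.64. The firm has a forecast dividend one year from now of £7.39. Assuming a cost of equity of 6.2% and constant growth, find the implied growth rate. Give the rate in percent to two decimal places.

1.89%

From P₀ = D₁/(r − g), the implied growth is g = r − D₁/P₀.
g = 0.062 − 7.39/171.64 = 0.062 − 0.04306 = 0.01894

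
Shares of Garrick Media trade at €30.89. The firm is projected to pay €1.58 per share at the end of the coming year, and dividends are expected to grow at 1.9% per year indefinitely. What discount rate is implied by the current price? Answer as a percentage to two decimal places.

7.01%

Rearranging the constant-growth DDM: r = D₁/P₀ + g.
r = 1.5800 / 30.89 + 0.019 = 0.05115 + 0.019 = 0.07015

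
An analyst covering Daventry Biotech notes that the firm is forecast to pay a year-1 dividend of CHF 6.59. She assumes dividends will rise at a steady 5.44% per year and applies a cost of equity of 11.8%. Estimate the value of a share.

CHF 103.62

Gordon growth model: P₀ = D₁/(r − g), with D₁ = 6.59 given directly.
P₀ = 6.5900 / (0.118 − 0.0544) = 6.5900 / 0.0636 = 103.6164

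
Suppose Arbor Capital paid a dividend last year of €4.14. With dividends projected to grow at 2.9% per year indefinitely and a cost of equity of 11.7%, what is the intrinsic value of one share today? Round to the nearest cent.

Gordon growth model: P₀ = D₁/(r − g). D₁ = 4.14 × (1 + 0.029) = 4.2601.
P₀ = 4.2601 / (0.117 − 0.029) = 4.2601 / 0.088 = 48.4098

€48.41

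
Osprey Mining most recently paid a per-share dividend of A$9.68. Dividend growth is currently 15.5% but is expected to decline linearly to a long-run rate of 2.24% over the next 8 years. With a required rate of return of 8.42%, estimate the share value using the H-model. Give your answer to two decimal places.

A$243.22

H-model: P₀ = D₀[(1+g_L) + H(g_S−g_L)]/(r−g_L), with H = 8/2 = 4.
P₀ = 9.68 × [(1+0.0224) + 4×(0.155−0.0224)] / (0.0842−0.0224)
   = 9.68 × 1.5528 / 0.0618 = 243.2217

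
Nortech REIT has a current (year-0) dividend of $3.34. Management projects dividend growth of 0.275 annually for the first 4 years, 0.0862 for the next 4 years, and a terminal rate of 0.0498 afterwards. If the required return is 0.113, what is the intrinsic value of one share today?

$127.30

Three-stage DDM. Project D₁…D_8; terminal Gordon value at t=8 with g = 0.0498; discount at r = 0.113.
D_1 = 4.2585
D_2 = 5.4296
D_3 = 6.9227
D_4 = 8.8265
D_5 = 9.5873
D_6 = 10.4137
D_7 = 11.3114
D_8 = 12.2864
TV_8 = 12.8983/(0.113−0.0498) = 204.0873
P₀ = Σ Dₜ/(1+r)ᵗ + TV_8/(1+r)^8 = 127.3045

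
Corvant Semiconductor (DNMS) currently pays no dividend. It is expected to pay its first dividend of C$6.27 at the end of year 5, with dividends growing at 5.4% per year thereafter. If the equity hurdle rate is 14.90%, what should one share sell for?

C$37.87

Deferred-dividend DDM. At t=4 the remaining stream is a growing perpetuity with first payment D_5 = 6.27.
V_4 = D_5/(r−g) = 6.27/(0.149−0.054) = 66.0000
P₀ = V_4/(1+r)^4 = 66.0000/(1+0.149)^4 = 37.8673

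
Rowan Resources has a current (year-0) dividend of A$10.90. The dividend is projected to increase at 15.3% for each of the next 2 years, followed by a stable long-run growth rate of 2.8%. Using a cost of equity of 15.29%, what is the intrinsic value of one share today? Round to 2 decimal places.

A$111.53

Two-stage DDM. Project D₁…D_2 at 0.153, terminal growth 0.028, discount at r = 0.1529.
D_1 = 12.5677
D_2 = 14.4906
Terminal value at t=2: TV = D_3/(r−g) = 14.8963/(0.1529−0.028) = 119.2658
P₀ = 12.5677/(1+0.1529)^1 + 14.4906/(1+0.1529)^2 + 119.2658/(1+0.1529)^2 = 111.5318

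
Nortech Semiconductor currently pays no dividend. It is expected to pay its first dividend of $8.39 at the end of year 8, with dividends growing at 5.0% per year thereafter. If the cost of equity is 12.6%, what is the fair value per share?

$48.10

Deferred-dividend DDM. At t=7 the remaining stream is a growing perpetuity with first payment D_8 = 8.39.
V_7 = D_8/(r−g) = 8.39/(0.126−0.05) = 110.3947
P₀ = V_7/(1+r)^7 = 110.3947/(1+0.126)^7 = 48.1038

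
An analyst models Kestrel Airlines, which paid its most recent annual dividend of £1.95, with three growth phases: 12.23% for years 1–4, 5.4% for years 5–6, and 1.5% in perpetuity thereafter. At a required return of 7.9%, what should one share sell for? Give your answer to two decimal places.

£47.56

Three-stage DDM. Project D₁…D_6; terminal Gordon value at t=6 with g = 0.015; discount at r = 0.079.
D_1 = 2.1885
D_2 = 2.4561
D_3 = 2.7565
D_4 = 3.0936
D_5 = 3.2607
D_6 = 3.4368
TV_6 = 3.4883/(0.079−0.015) = 54.5052
P₀ = Σ Dₜ/(1+r)ᵗ + TV_6/(1+r)^6 = 47.5608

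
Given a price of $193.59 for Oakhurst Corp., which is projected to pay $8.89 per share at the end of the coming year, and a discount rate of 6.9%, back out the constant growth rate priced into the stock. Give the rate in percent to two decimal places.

2.31%

From P₀ = D₁/(r − g), the implied growth is g = r − D₁/P₀.
g = 0.069 − 8.89/193.59 = 0.069 − 0.04592 = 0.02308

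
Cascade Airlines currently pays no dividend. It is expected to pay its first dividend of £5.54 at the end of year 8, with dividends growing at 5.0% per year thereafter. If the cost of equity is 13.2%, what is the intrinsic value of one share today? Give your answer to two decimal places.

£28.36

Deferred-dividend DDM. At t=7 the remaining stream is a growing perpetuity with first payment D_8 = 5.54.
V_7 = D_8/(r−g) = 5.54/(0.132−0.05) = 67.5610
P₀ = V_7/(1+r)^7 = 67.5610/(1+0.132)^7 = 28.3642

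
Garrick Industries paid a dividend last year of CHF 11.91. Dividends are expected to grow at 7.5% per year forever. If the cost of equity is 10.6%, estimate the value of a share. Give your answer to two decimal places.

Gordon growth model: P₀ = D₁/(r − g). D₁ = 11.91 × (1 + 0.075) = 12.8033.
P₀ = 12.8033 / (0.106 − 0.075) = 12.8033 / 0.031 = 413.0081

CHF 413.01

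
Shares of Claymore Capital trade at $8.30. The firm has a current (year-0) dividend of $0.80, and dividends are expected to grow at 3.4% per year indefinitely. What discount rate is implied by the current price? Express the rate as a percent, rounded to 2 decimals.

Rearranging the constant-growth DDM: r = D₁/P₀ + g.
D₁ = 0.80 × (1 + 0.034) = 0.8272.
r = 0.8272 / 8.30 + 0.034 = 0.09966 + 0.034 = 0.13366

13.37%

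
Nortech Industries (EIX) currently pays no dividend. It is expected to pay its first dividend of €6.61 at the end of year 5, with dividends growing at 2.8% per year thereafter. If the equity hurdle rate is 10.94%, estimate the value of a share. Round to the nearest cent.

€53.61

Deferred-dividend DDM. At t=4 the remaining stream is a growing perpetuity with first payment D_5 = 6.61.
V_4 = D_5/(r−g) = 6.61/(0.1094−0.028) = 81.2039
P₀ = V_4/(1+r)^4 = 81.2039/(1+0.1094)^4 = 53.6074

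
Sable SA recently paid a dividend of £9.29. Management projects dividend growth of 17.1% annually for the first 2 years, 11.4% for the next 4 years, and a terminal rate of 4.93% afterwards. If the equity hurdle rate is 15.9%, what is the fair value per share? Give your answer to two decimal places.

Three-stage DDM. Project D₁…D_6; terminal Gordon value at t=6 with g = 0.0493; discount at r = 0.159.
D_1 = 10.8786
D_2 = 12.7388
D_3 = 14.1911
D_4 = 15.8088
D_5 = 17.6110
D_6 = 19.6187
TV_6 = 20.5859/(0.159−0.0493) = 187.6564
P₀ = Σ Dₜ/(1+r)ᵗ + TV_6/(1+r)^6 = 130.6829

£130.68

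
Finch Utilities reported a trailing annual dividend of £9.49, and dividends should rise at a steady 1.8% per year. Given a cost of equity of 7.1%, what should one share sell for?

Gordon growth model: P₀ = D₁/(r − g). D₁ = 9.49 × (1 + 0.018) = 9.6608.
P₀ = 9.6608 / (0.071 − 0.018) = 9.6608 / 0.053 = 182.2796

£182.28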